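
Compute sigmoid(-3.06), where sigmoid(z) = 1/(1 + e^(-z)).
0.04479

sigmoid(-3.06) = 1/(1 + e^(3.06)) = 1/(1 + 21.33) = 0.04479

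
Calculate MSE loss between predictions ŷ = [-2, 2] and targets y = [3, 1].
MSE = 13

MSE = (1/2)((-2-3)² + (2-1)²) = (1/2)(25 + 1) = 13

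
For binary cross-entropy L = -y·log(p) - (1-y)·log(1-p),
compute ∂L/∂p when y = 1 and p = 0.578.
∂L/∂p = -1.73

∂L/∂p = -y/p + (1-y)/(1-p) = -1/0.578 + 0 = -1.73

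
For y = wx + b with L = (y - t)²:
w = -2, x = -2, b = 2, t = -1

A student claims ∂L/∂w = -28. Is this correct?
Correct

y = (-2)(-2) + 2 = 6
∂L/∂y = 2(y - t) = 2(6 - -1) = 14
∂y/∂w = x = -2
∂L/∂w = 14 × -2 = -28

Claimed value: -28
Correct: The correct gradient is -28.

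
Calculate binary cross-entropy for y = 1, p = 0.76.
L = 0.2744

L = -1·log(0.76) - 0·log(0.24) = -log(0.76) = 0.2744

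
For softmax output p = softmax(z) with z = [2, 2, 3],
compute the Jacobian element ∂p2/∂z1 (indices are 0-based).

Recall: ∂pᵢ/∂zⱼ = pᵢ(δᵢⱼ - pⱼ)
∂p2/∂z1 = -0.1221

p = softmax(z) = [0.2119, 0.2119, 0.5761]
p2 = 0.5761, p1 = 0.2119

∂p2/∂z1 = -p2 × p1 = -0.5761 × 0.2119 = -0.1221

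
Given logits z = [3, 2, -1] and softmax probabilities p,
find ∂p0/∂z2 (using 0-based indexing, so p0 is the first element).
∂p0/∂z2 = -0.009532

p = softmax(z) = [0.7214, 0.2654, 0.01321]
p0 = 0.7214, p2 = 0.01321

∂p0/∂z2 = -p0 × p2 = -0.7214 × 0.01321 = -0.009532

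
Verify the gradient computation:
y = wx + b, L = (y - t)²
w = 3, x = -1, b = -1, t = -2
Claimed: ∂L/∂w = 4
Correct

y = (3)(-1) + -1 = -4
∂L/∂y = 2(y - t) = 2(-4 - -2) = -4
∂y/∂w = x = -1
∂L/∂w = -4 × -1 = 4

Claimed value: 4
Correct: The correct gradient is 4.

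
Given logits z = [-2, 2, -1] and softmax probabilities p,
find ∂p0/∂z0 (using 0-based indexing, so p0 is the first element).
∂p0/∂z0 = 0.01685

p = softmax(z) = [0.01715, 0.9362, 0.04661]
p0 = 0.01715

∂p0/∂z0 = p0(1 - p0) = 0.01715 × (1 - 0.01715) = 0.01685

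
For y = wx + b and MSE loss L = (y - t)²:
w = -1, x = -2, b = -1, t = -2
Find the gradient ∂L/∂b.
∂L/∂b = 6

y = wx + b = (-1)(-2) + -1 = 1
∂L/∂y = 2(y - t) = 2(1 - -2) = 6
∂y/∂b = 1
∂L/∂b = ∂L/∂y · ∂y/∂b = 6 × 1 = 6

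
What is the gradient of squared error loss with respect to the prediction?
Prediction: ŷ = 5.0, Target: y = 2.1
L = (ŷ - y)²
∂L/∂ŷ = 5.8

∂L/∂ŷ = 2(ŷ - y) = 2(5.0 - 2.1) = 2(2.9) = 5.8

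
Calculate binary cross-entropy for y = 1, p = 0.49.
L = 0.7133

L = -1·log(0.49) - 0·log(0.51) = -log(0.49) = 0.7133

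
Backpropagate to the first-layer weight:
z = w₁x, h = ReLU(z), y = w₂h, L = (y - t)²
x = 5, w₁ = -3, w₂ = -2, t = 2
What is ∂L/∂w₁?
∂L/∂w₁ = 0

Forward pass:
z = w₁x = -3×5 = -15
h = ReLU(-15) = 0
y = w₂h = -2×0 = 0

Backward pass:
∂L/∂y = 2(y - t) = 2(0 - 2) = -4
∂y/∂h = w₂ = -2
∂h/∂z = 0 (ReLU derivative)
∂z/∂w₁ = x = 5

∂L/∂w₁ = -4 × -2 × 0 × 5 = 0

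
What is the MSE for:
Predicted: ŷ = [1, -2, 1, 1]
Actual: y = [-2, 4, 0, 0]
MSE = 11.75

MSE = (1/4)((1--2)² + (-2-4)² + (1-0)² + (1-0)²) = (1/4)(9 + 36 + 1 + 1) = 11.75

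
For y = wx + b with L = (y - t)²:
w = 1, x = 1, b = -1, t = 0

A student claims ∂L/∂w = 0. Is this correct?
Correct

y = (1)(1) + -1 = 0
∂L/∂y = 2(y - t) = 2(0 - 0) = 0
∂y/∂w = x = 1
∂L/∂w = 0 × 1 = 0

Claimed value: 0
Correct: The correct gradient is 0.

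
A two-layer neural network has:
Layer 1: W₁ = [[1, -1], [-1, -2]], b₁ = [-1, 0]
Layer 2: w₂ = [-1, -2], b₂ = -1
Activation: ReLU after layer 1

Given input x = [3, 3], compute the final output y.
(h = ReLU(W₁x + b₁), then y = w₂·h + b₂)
y = -1

Layer 1 pre-activation: z₁ = [-1, -9]
After ReLU: h = [0, 0]
Layer 2 output: y = -1×0 + -2×0 + -1 = -1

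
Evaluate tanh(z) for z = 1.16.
0.821

tanh(1.16) = (e^(1.16) - e^(-1.16))/(e^(1.16) + e^(-1.16)) = 0.821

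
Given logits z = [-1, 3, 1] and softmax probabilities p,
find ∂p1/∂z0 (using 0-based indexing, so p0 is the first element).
∂p1/∂z0 = -0.01376

p = softmax(z) = [0.01588, 0.8668, 0.1173]
p1 = 0.8668, p0 = 0.01588

∂p1/∂z0 = -p1 × p0 = -0.8668 × 0.01588 = -0.01376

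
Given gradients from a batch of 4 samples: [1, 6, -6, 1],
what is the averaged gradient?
Average gradient = 0.5

Average = (1/4)(1 + 6 + -6 + 1) = 2/4 = 0.5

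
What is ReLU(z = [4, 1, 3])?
h = [4, 1, 3]

ReLU applied element-wise: max(0,4)=4, max(0,1)=1, max(0,3)=3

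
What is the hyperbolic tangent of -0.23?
-0.226

tanh(-0.23) = (e^(-0.23) - e^(0.23))/(e^(-0.23) + e^(0.23)) = -0.226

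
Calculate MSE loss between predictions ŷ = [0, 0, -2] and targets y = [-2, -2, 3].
MSE = 11

MSE = (1/3)((0--2)² + (0--2)² + (-2-3)²) = (1/3)(4 + 4 + 25) = 11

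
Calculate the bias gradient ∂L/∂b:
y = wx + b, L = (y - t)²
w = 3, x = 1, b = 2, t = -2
∂L/∂b = 14

y = wx + b = (3)(1) + 2 = 5
∂L/∂y = 2(y - t) = 2(5 - -2) = 14
∂y/∂b = 1
∂L/∂b = ∂L/∂y · ∂y/∂b = 14 × 1 = 14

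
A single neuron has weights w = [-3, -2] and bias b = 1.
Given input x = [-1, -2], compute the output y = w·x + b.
y = 8

y = (-3)(-1) + (-2)(-2) + 1 = 8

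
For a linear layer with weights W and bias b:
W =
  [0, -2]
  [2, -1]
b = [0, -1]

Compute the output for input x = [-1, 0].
y = [0, -3]

Wx = [0×-1 + -2×0, 2×-1 + -1×0]
   = [0, -2]
y = Wx + b = [0 + 0, -2 + -1] = [0, -3]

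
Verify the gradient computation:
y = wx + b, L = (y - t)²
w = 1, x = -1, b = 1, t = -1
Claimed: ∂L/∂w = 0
Incorrect

y = (1)(-1) + 1 = 0
∂L/∂y = 2(y - t) = 2(0 - -1) = 2
∂y/∂w = x = -1
∂L/∂w = 2 × -1 = -2

Claimed value: 0
Incorrect: The correct gradient is -2.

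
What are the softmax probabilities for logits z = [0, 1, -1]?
p = [0.2447, 0.6652, 0.09]

exp(z) = [1, 2.718, 0.3679]
Sum = 4.086
p = [0.2447, 0.6652, 0.09]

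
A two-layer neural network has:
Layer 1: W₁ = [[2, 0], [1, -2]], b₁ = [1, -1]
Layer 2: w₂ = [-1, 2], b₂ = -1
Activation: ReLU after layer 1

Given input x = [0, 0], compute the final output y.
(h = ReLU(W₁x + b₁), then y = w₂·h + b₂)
y = -2

Layer 1 pre-activation: z₁ = [1, -1]
After ReLU: h = [1, 0]
Layer 2 output: y = -1×1 + 2×0 + -1 = -2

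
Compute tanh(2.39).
0.9833

tanh(2.39) = (e^(2.39) - e^(-2.39))/(e^(2.39) + e^(-2.39)) = 0.9833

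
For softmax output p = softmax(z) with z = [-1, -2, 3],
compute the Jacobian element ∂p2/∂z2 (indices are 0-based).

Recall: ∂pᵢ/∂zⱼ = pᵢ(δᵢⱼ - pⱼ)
∂p2/∂z2 = 0.02384

p = softmax(z) = [0.01787, 0.006573, 0.9756]
p2 = 0.9756

∂p2/∂z2 = p2(1 - p2) = 0.9756 × (1 - 0.9756) = 0.02384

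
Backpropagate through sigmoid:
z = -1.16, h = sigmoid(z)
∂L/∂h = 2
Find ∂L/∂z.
∂L/∂z = 0.3634

σ(-1.16) = 0.2387
σ'(-1.16) = σ(-1.16)(1 - σ(-1.16)) = 0.2387 × 0.7613 = 0.1817
∂L/∂z = ∂L/∂h · σ'(z) = 2 × 0.1817 = 0.3634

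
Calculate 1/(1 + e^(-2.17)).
0.8975

sigmoid(2.17) = 1/(1 + e^(-2.17)) = 1/(1 + 0.1142) = 0.8975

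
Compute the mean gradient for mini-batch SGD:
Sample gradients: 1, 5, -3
Average gradient = 1

Average = (1/3)(1 + 5 + -3) = 3/3 = 1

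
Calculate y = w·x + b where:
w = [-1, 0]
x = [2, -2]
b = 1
y = -1

y = (-1)(2) + (0)(-2) + 1 = -1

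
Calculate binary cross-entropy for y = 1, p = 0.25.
L = 1.386

L = -1·log(0.25) - 0·log(0.75) = -log(0.25) = 1.386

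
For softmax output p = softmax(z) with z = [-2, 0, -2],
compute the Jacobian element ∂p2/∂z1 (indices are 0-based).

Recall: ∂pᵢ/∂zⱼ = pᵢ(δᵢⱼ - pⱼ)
∂p2/∂z1 = -0.08382

p = softmax(z) = [0.1065, 0.787, 0.1065]
p2 = 0.1065, p1 = 0.787

∂p2/∂z1 = -p2 × p1 = -0.1065 × 0.787 = -0.08382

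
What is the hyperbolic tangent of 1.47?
0.8996

tanh(1.47) = (e^(1.47) - e^(-1.47))/(e^(1.47) + e^(-1.47)) = 0.8996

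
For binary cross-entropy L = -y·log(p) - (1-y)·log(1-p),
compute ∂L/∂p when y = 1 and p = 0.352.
∂L/∂p = -2.841

∂L/∂p = -y/p + (1-y)/(1-p) = -1/0.352 + 0 = -2.841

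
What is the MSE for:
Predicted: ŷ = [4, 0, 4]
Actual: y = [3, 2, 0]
MSE = 7

MSE = (1/3)((4-3)² + (0-2)² + (4-0)²) = (1/3)(1 + 4 + 16) = 7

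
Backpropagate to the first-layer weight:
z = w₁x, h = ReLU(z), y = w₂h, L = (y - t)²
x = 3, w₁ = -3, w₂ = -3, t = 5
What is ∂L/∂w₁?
∂L/∂w₁ = 0

Forward pass:
z = w₁x = -3×3 = -9
h = ReLU(-9) = 0
y = w₂h = -3×0 = 0

Backward pass:
∂L/∂y = 2(y - t) = 2(0 - 5) = -10
∂y/∂h = w₂ = -3
∂h/∂z = 0 (ReLU derivative)
∂z/∂w₁ = x = 3

∂L/∂w₁ = -10 × -3 × 0 × 3 = 0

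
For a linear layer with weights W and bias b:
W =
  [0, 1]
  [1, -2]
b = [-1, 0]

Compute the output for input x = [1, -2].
y = [-3, 5]

Wx = [0×1 + 1×-2, 1×1 + -2×-2]
   = [-2, 5]
y = Wx + b = [-2 + -1, 5 + 0] = [-3, 5]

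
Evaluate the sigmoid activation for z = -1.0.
0.2689

sigmoid(-1.0) = 1/(1 + e^(1.0)) = 1/(1 + 2.718) = 0.2689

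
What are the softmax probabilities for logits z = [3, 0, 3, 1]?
p = [0.4576, 0.0228, 0.4576, 0.0619]

exp(z) = [20.09, 1, 20.09, 2.718]
Sum = 43.89
p = [0.4576, 0.0228, 0.4576, 0.0619]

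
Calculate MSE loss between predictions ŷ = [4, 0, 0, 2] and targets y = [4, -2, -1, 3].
MSE = 1.5

MSE = (1/4)((4-4)² + (0--2)² + (0--1)² + (2-3)²) = (1/4)(0 + 4 + 1 + 1) = 1.5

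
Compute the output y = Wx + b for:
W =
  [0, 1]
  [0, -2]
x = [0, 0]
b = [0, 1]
y = [0, 1]

Wx = [0×0 + 1×0, 0×0 + -2×0]
   = [0, 0]
y = Wx + b = [0 + 0, 0 + 1] = [0, 1]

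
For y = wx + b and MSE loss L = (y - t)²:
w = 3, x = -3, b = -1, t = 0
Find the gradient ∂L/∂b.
∂L/∂b = -20

y = wx + b = (3)(-3) + -1 = -10
∂L/∂y = 2(y - t) = 2(-10 - 0) = -20
∂y/∂b = 1
∂L/∂b = ∂L/∂y · ∂y/∂b = -20 × 1 = -20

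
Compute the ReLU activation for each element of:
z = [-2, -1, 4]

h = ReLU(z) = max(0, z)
h = [0, 0, 4]

ReLU applied element-wise: max(0,-2)=0, max(0,-1)=0, max(0,4)=4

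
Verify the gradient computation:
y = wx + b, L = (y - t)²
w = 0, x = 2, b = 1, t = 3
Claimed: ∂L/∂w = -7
Incorrect

y = (0)(2) + 1 = 1
∂L/∂y = 2(y - t) = 2(1 - 3) = -4
∂y/∂w = x = 2
∂L/∂w = -4 × 2 = -8

Claimed value: -7
Incorrect: The correct gradient is -8.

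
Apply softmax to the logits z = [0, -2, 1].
p = [0.2595, 0.0351, 0.7054]

exp(z) = [1, 0.1353, 2.718]
Sum = 3.854
p = [0.2595, 0.0351, 0.7054]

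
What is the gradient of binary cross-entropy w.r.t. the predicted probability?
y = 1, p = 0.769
∂L/∂p = -1.3

∂L/∂p = -y/p + (1-y)/(1-p) = -1/0.769 + 0 = -1.3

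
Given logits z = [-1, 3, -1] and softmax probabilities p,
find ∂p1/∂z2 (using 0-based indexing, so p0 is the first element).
∂p1/∂z2 = -0.01704

p = softmax(z) = [0.01767, 0.9647, 0.01767]
p1 = 0.9647, p2 = 0.01767

∂p1/∂z2 = -p1 × p2 = -0.9647 × 0.01767 = -0.01704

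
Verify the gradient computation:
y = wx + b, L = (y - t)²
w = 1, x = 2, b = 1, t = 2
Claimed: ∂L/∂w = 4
Correct

y = (1)(2) + 1 = 3
∂L/∂y = 2(y - t) = 2(3 - 2) = 2
∂y/∂w = x = 2
∂L/∂w = 2 × 2 = 4

Claimed value: 4
Correct: The correct gradient is 4.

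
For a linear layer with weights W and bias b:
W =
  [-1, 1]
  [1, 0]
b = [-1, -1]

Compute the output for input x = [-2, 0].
y = [1, -3]

Wx = [-1×-2 + 1×0, 1×-2 + 0×0]
   = [2, -2]
y = Wx + b = [2 + -1, -2 + -1] = [1, -3]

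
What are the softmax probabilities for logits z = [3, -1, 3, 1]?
p = [0.4643, 0.0085, 0.4643, 0.0628]

exp(z) = [20.09, 0.3679, 20.09, 2.718]
Sum = 43.26
p = [0.4643, 0.0085, 0.4643, 0.0628]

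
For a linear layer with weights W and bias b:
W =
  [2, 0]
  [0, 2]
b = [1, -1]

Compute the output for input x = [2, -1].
y = [5, -3]

Wx = [2×2 + 0×-1, 0×2 + 2×-1]
   = [4, -2]
y = Wx + b = [4 + 1, -2 + -1] = [5, -3]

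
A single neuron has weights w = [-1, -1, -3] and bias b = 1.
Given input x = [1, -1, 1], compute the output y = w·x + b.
y = -2

y = (-1)(1) + (-1)(-1) + (-3)(1) + 1 = -2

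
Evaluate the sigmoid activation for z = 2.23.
0.9029

sigmoid(2.23) = 1/(1 + e^(-2.23)) = 1/(1 + 0.1075) = 0.9029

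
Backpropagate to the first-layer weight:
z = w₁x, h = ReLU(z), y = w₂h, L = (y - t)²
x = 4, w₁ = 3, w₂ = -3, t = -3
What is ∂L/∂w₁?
∂L/∂w₁ = 792

Forward pass:
z = w₁x = 3×4 = 12
h = ReLU(12) = 12
y = w₂h = -3×12 = -36

Backward pass:
∂L/∂y = 2(y - t) = 2(-36 - -3) = -66
∂y/∂h = w₂ = -3
∂h/∂z = 1 (ReLU derivative)
∂z/∂w₁ = x = 4

∂L/∂w₁ = -66 × -3 × 1 × 4 = 792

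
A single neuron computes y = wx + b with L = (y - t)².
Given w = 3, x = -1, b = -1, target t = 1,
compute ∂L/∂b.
∂L/∂b = -10

y = wx + b = (3)(-1) + -1 = -4
∂L/∂y = 2(y - t) = 2(-4 - 1) = -10
∂y/∂b = 1
∂L/∂b = ∂L/∂y · ∂y/∂b = -10 × 1 = -10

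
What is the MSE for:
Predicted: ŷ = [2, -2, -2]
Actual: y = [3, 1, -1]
MSE = 3.667

MSE = (1/3)((2-3)² + (-2-1)² + (-2--1)²) = (1/3)(1 + 9 + 1) = 3.667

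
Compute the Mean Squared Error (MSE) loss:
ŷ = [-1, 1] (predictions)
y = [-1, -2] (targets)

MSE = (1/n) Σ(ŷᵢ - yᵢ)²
MSE = 4.5

MSE = (1/2)((-1--1)² + (1--2)²) = (1/2)(0 + 9) = 4.5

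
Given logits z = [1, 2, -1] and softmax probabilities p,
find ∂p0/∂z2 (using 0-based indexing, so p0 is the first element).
∂p0/∂z2 = -0.009113

p = softmax(z) = [0.2595, 0.7054, 0.03512]
p0 = 0.2595, p2 = 0.03512

∂p0/∂z2 = -p0 × p2 = -0.2595 × 0.03512 = -0.009113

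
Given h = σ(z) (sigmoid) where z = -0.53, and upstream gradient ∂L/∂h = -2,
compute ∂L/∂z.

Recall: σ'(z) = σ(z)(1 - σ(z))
∂L/∂z = -0.4665

σ(-0.53) = 0.3705
σ'(-0.53) = σ(-0.53)(1 - σ(-0.53)) = 0.3705 × 0.6295 = 0.2332
∂L/∂z = ∂L/∂h · σ'(z) = -2 × 0.2332 = -0.4665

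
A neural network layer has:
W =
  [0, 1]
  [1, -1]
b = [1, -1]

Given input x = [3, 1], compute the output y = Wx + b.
y = [2, 1]

Wx = [0×3 + 1×1, 1×3 + -1×1]
   = [1, 2]
y = Wx + b = [1 + 1, 2 + -1] = [2, 1]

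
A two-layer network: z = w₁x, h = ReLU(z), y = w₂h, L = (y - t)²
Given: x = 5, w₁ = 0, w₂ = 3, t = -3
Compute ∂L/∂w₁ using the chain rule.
∂L/∂w₁ = 0

Forward pass:
z = w₁x = 0×5 = 0
h = ReLU(0) = 0
y = w₂h = 3×0 = 0

Backward pass:
∂L/∂y = 2(y - t) = 2(0 - -3) = 6
∂y/∂h = w₂ = 3
∂h/∂z = 0 (ReLU derivative)
∂z/∂w₁ = x = 5

∂L/∂w₁ = 6 × 3 × 0 × 5 = 0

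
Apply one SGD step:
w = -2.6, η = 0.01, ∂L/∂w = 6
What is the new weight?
w_new = -2.66

w_new = w - η·∂L/∂w = -2.6 - 0.01×(6) = -2.6 - (0.06) = -2.66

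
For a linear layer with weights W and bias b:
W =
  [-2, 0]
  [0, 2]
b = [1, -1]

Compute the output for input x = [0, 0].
y = [1, -1]

Wx = [-2×0 + 0×0, 0×0 + 2×0]
   = [0, 0]
y = Wx + b = [0 + 1, 0 + -1] = [1, -1]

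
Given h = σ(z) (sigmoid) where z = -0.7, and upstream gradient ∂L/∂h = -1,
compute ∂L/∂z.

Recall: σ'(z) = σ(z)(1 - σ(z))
∂L/∂z = -0.2217

σ(-0.7) = 0.3318
σ'(-0.7) = σ(-0.7)(1 - σ(-0.7)) = 0.3318 × 0.6682 = 0.2217
∂L/∂z = ∂L/∂h · σ'(z) = -1 × 0.2217 = -0.2217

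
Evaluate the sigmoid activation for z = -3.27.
0.03661

sigmoid(-3.27) = 1/(1 + e^(3.27)) = 1/(1 + 26.31) = 0.03661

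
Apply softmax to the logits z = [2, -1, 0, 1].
p = [0.6439, 0.0321, 0.0871, 0.2369]

exp(z) = [7.389, 0.3679, 1, 2.718]
Sum = 11.48
p = [0.6439, 0.0321, 0.0871, 0.2369]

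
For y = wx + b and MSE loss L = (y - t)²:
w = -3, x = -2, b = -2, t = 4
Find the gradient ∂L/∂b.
∂L/∂b = 0

y = wx + b = (-3)(-2) + -2 = 4
∂L/∂y = 2(y - t) = 2(4 - 4) = 0
∂y/∂b = 1
∂L/∂b = ∂L/∂y · ∂y/∂b = 0 × 1 = 0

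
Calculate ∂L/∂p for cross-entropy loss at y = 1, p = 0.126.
∂L/∂p = -7.937

∂L/∂p = -y/p + (1-y)/(1-p) = -1/0.126 + 0 = -7.937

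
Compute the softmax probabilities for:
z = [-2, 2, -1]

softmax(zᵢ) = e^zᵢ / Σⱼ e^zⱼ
p = [0.0171, 0.9362, 0.0466]

exp(z) = [0.1353, 7.389, 0.3679]
Sum = 7.892
p = [0.0171, 0.9362, 0.0466]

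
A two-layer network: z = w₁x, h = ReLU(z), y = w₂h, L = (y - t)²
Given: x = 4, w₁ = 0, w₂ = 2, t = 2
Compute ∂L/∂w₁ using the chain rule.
∂L/∂w₁ = 0

Forward pass:
z = w₁x = 0×4 = 0
h = ReLU(0) = 0
y = w₂h = 2×0 = 0

Backward pass:
∂L/∂y = 2(y - t) = 2(0 - 2) = -4
∂y/∂h = w₂ = 2
∂h/∂z = 0 (ReLU derivative)
∂z/∂w₁ = x = 4

∂L/∂w₁ = -4 × 2 × 0 × 4 = 0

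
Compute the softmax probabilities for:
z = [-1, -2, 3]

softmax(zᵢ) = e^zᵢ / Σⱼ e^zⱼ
p = [0.0179, 0.0066, 0.9756]

exp(z) = [0.3679, 0.1353, 20.09]
Sum = 20.59
p = [0.0179, 0.0066, 0.9756]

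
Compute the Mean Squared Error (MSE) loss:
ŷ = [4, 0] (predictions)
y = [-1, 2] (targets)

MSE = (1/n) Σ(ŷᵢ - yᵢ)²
MSE = 14.5

MSE = (1/2)((4--1)² + (0-2)²) = (1/2)(25 + 4) = 14.5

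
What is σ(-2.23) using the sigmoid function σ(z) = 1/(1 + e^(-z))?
0.09709

sigmoid(-2.23) = 1/(1 + e^(2.23)) = 1/(1 + 9.3) = 0.09709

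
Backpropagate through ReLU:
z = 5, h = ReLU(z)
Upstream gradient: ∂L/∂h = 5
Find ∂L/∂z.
∂L/∂z = 5

h = ReLU(5) = 5
Since z > 0: ∂h/∂z = 1
∂L/∂z = ∂L/∂h · ∂h/∂z = 5 × 1 = 5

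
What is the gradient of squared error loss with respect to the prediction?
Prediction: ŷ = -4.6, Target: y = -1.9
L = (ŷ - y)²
∂L/∂ŷ = -5.4

∂L/∂ŷ = 2(ŷ - y) = 2(-4.6 - -1.9) = 2(-2.7) = -5.4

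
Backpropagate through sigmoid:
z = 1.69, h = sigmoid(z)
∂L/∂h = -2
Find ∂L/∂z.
∂L/∂z = -0.263

σ(1.69) = 0.8442
σ'(1.69) = σ(1.69)(1 - σ(1.69)) = 0.8442 × 0.1558 = 0.1315
∂L/∂z = ∂L/∂h · σ'(z) = -2 × 0.1315 = -0.263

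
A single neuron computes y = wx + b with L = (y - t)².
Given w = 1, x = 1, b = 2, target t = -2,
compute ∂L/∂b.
∂L/∂b = 10

y = wx + b = (1)(1) + 2 = 3
∂L/∂y = 2(y - t) = 2(3 - -2) = 10
∂y/∂b = 1
∂L/∂b = ∂L/∂y · ∂y/∂b = 10 × 1 = 10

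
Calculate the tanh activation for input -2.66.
-0.9903

tanh(-2.66) = (e^(-2.66) - e^(2.66))/(e^(-2.66) + e^(2.66)) = -0.9903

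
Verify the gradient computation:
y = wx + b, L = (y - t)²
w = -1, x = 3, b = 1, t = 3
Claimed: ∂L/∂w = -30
Correct

y = (-1)(3) + 1 = -2
∂L/∂y = 2(y - t) = 2(-2 - 3) = -10
∂y/∂w = x = 3
∂L/∂w = -10 × 3 = -30

Claimed value: -30
Correct: The correct gradient is -30.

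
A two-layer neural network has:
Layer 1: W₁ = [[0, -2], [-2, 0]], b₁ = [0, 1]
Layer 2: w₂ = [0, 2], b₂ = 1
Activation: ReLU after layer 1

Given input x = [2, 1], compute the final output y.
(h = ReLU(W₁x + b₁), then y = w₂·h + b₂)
y = 1

Layer 1 pre-activation: z₁ = [-2, -3]
After ReLU: h = [0, 0]
Layer 2 output: y = 0×0 + 2×0 + 1 = 1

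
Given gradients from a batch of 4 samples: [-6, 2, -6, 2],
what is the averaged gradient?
Average gradient = -2

Average = (1/4)(-6 + 2 + -6 + 2) = -8/4 = -2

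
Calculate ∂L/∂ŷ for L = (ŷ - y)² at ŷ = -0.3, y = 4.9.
∂L/∂ŷ = -10.4

∂L/∂ŷ = 2(ŷ - y) = 2(-0.3 - 4.9) = 2(-5.2) = -10.4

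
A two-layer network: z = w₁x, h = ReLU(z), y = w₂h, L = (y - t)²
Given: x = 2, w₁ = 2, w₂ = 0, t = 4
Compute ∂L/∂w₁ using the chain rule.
∂L/∂w₁ = 0

Forward pass:
z = w₁x = 2×2 = 4
h = ReLU(4) = 4
y = w₂h = 0×4 = 0

Backward pass:
∂L/∂y = 2(y - t) = 2(0 - 4) = -8
∂y/∂h = w₂ = 0
∂h/∂z = 1 (ReLU derivative)
∂z/∂w₁ = x = 2

∂L/∂w₁ = -8 × 0 × 1 × 2 = 0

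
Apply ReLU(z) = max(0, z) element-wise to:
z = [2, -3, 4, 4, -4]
h = [2, 0, 4, 4, 0]

ReLU applied element-wise: max(0,2)=2, max(0,-3)=0, max(0,4)=4, max(0,4)=4, max(0,-4)=0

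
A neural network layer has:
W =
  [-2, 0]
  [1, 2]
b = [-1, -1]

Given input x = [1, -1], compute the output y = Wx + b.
y = [-3, -2]

Wx = [-2×1 + 0×-1, 1×1 + 2×-1]
   = [-2, -1]
y = Wx + b = [-2 + -1, -1 + -1] = [-3, -2]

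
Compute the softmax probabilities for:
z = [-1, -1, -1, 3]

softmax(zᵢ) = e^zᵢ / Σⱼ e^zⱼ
p = [0.0174, 0.0174, 0.0174, 0.9479]

exp(z) = [0.3679, 0.3679, 0.3679, 20.09]
Sum = 21.19
p = [0.0174, 0.0174, 0.0174, 0.9479]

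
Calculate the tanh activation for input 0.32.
0.3095

tanh(0.32) = (e^(0.32) - e^(-0.32))/(e^(0.32) + e^(-0.32)) = 0.3095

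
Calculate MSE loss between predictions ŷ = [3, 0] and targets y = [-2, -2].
MSE = 14.5

MSE = (1/2)((3--2)² + (0--2)²) = (1/2)(25 + 4) = 14.5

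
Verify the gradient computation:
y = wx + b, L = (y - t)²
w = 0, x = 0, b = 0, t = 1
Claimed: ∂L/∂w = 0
Correct

y = (0)(0) + 0 = 0
∂L/∂y = 2(y - t) = 2(0 - 1) = -2
∂y/∂w = x = 0
∂L/∂w = -2 × 0 = 0

Claimed value: 0
Correct: The correct gradient is 0.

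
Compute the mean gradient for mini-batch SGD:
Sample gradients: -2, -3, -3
Average gradient = -2.667

Average = (1/3)(-2 + -3 + -3) = -8/3 = -2.667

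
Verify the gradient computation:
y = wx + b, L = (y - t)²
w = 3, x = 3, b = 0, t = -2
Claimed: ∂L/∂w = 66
Correct

y = (3)(3) + 0 = 9
∂L/∂y = 2(y - t) = 2(9 - -2) = 22
∂y/∂w = x = 3
∂L/∂w = 22 × 3 = 66

Claimed value: 66
Correct: The correct gradient is 66.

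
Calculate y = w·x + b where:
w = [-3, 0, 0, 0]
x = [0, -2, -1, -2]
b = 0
y = 0

y = (-3)(0) + (0)(-2) + (0)(-1) + (0)(-2) + 0 = 0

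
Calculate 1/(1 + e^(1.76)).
0.1468

sigmoid(-1.76) = 1/(1 + e^(1.76)) = 1/(1 + 5.812) = 0.1468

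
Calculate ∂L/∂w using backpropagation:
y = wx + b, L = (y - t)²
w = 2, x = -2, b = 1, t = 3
∂L/∂w = 24

y = wx + b = (2)(-2) + 1 = -3
∂L/∂y = 2(y - t) = 2(-3 - 3) = -12
∂y/∂w = x = -2
∂L/∂w = ∂L/∂y · ∂y/∂w = -12 × -2 = 24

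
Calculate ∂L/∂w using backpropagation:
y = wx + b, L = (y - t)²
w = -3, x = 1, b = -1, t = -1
∂L/∂w = -6

y = wx + b = (-3)(1) + -1 = -4
∂L/∂y = 2(y - t) = 2(-4 - -1) = -6
∂y/∂w = x = 1
∂L/∂w = ∂L/∂y · ∂y/∂w = -6 × 1 = -6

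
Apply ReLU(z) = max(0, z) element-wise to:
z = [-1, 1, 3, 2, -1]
h = [0, 1, 3, 2, 0]

ReLU applied element-wise: max(0,-1)=0, max(0,1)=1, max(0,3)=3, max(0,2)=2, max(0,-1)=0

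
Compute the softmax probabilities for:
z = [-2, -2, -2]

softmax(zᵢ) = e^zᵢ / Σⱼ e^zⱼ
p = [0.3333, 0.3333, 0.3333]

exp(z) = [0.1353, 0.1353, 0.1353]
Sum = 0.406
p = [0.3333, 0.3333, 0.3333]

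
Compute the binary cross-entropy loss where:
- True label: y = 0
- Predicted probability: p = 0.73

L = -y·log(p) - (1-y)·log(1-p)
L = 1.309

L = -0·log(0.73) - 1·log(0.27) = -log(0.27) = 1.309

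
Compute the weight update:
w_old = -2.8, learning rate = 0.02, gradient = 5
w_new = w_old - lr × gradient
w_new = -2.9

w_new = w - η·∂L/∂w = -2.8 - 0.02×(5) = -2.8 - (0.1) = -2.9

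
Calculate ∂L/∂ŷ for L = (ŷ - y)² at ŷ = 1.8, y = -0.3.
∂L/∂ŷ = 4.2

∂L/∂ŷ = 2(ŷ - y) = 2(1.8 - -0.3) = 2(2.1) = 4.2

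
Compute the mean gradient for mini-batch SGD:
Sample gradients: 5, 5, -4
Average gradient = 2

Average = (1/3)(5 + 5 + -4) = 6/3 = 2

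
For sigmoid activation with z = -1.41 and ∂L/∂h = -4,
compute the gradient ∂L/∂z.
∂L/∂z = -0.6309

σ(-1.41) = 0.1962
σ'(-1.41) = σ(-1.41)(1 - σ(-1.41)) = 0.1962 × 0.8038 = 0.1577
∂L/∂z = ∂L/∂h · σ'(z) = -4 × 0.1577 = -0.6309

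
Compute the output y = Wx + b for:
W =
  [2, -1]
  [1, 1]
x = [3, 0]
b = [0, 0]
y = [6, 3]

Wx = [2×3 + -1×0, 1×3 + 1×0]
   = [6, 3]
y = Wx + b = [6 + 0, 3 + 0] = [6, 3]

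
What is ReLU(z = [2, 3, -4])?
h = [2, 3, 0]

ReLU applied element-wise: max(0,2)=2, max(0,3)=3, max(0,-4)=0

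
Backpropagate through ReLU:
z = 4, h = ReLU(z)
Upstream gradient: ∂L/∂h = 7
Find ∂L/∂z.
∂L/∂z = 7

h = ReLU(4) = 4
Since z > 0: ∂h/∂z = 1
∂L/∂z = ∂L/∂h · ∂h/∂z = 7 × 1 = 7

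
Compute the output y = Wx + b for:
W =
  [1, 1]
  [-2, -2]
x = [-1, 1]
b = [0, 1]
y = [0, 1]

Wx = [1×-1 + 1×1, -2×-1 + -2×1]
   = [0, 0]
y = Wx + b = [0 + 0, 0 + 1] = [0, 1]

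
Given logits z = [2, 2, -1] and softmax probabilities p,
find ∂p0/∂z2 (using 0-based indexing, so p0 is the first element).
∂p0/∂z2 = -0.01185

p = softmax(z) = [0.4879, 0.4879, 0.02429]
p0 = 0.4879, p2 = 0.02429

∂p0/∂z2 = -p0 × p2 = -0.4879 × 0.02429 = -0.01185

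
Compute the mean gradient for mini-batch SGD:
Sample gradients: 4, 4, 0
Average gradient = 2.667

Average = (1/3)(4 + 4 + 0) = 8/3 = 2.667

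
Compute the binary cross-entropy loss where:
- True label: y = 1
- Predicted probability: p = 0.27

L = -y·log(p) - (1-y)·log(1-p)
L = 1.309

L = -1·log(0.27) - 0·log(0.73) = -log(0.27) = 1.309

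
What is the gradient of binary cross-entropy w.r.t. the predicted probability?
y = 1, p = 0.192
∂L/∂p = -5.208

∂L/∂p = -y/p + (1-y)/(1-p) = -1/0.192 + 0 = -5.208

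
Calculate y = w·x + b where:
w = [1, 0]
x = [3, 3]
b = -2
y = 1

y = (1)(3) + (0)(3) + -2 = 1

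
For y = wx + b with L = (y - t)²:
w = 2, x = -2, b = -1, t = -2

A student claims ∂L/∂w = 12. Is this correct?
Correct

y = (2)(-2) + -1 = -5
∂L/∂y = 2(y - t) = 2(-5 - -2) = -6
∂y/∂w = x = -2
∂L/∂w = -6 × -2 = 12

Claimed value: 12
Correct: The correct gradient is 12.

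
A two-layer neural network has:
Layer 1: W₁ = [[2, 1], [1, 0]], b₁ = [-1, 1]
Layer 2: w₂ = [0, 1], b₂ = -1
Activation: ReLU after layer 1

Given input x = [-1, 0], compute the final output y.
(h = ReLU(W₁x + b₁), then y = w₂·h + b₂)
y = -1

Layer 1 pre-activation: z₁ = [-3, 0]
After ReLU: h = [0, 0]
Layer 2 output: y = 0×0 + 1×0 + -1 = -1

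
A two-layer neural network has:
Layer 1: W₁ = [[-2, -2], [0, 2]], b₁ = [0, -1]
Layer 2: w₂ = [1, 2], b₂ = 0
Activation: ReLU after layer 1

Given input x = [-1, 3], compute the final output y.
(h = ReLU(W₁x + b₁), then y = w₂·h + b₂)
y = 10

Layer 1 pre-activation: z₁ = [-4, 5]
After ReLU: h = [0, 5]
Layer 2 output: y = 1×0 + 2×5 + 0 = 10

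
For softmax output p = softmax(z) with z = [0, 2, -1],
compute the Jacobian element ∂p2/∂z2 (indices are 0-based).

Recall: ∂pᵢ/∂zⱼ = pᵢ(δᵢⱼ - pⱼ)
∂p2/∂z2 = 0.04025

p = softmax(z) = [0.1142, 0.8438, 0.04201]
p2 = 0.04201

∂p2/∂z2 = p2(1 - p2) = 0.04201 × (1 - 0.04201) = 0.04025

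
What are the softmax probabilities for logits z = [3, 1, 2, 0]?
p = [0.6439, 0.0871, 0.2369, 0.0321]

exp(z) = [20.09, 2.718, 7.389, 1]
Sum = 31.19
p = [0.6439, 0.0871, 0.2369, 0.0321]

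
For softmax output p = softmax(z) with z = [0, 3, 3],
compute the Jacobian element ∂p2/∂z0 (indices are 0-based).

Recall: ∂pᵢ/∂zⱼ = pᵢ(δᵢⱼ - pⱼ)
∂p2/∂z0 = -0.01185

p = softmax(z) = [0.02429, 0.4879, 0.4879]
p2 = 0.4879, p0 = 0.02429

∂p2/∂z0 = -p2 × p0 = -0.4879 × 0.02429 = -0.01185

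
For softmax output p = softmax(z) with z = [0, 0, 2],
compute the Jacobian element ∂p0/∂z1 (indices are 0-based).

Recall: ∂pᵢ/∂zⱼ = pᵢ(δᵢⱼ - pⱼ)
∂p0/∂z1 = -0.01134

p = softmax(z) = [0.1065, 0.1065, 0.787]
p0 = 0.1065, p1 = 0.1065

∂p0/∂z1 = -p0 × p1 = -0.1065 × 0.1065 = -0.01134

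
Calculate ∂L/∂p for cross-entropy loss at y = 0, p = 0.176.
∂L/∂p = 1.214

∂L/∂p = -y/p + (1-y)/(1-p) = 0 + 1/0.824 = 1.214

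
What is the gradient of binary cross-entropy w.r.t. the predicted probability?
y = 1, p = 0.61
∂L/∂p = -1.639

∂L/∂p = -y/p + (1-y)/(1-p) = -1/0.61 + 0 = -1.639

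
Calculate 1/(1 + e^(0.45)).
0.3894

sigmoid(-0.45) = 1/(1 + e^(0.45)) = 1/(1 + 1.568) = 0.3894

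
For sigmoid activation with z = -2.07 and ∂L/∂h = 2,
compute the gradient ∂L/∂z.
∂L/∂z = 0.199

σ(-2.07) = 0.112
σ'(-2.07) = σ(-2.07)(1 - σ(-2.07)) = 0.112 × 0.888 = 0.09949
∂L/∂z = ∂L/∂h · σ'(z) = 2 × 0.09949 = 0.199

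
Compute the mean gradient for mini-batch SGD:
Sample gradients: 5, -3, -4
Average gradient = -0.6667

Average = (1/3)(5 + -3 + -4) = -2/3 = -0.6667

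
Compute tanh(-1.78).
-0.9447

tanh(-1.78) = (e^(-1.78) - e^(1.78))/(e^(-1.78) + e^(1.78)) = -0.9447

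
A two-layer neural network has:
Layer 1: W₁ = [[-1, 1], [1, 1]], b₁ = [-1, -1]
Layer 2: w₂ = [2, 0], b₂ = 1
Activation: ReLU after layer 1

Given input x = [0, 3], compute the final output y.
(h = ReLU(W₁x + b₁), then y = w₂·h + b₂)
y = 5

Layer 1 pre-activation: z₁ = [2, 2]
After ReLU: h = [2, 2]
Layer 2 output: y = 2×2 + 0×2 + 1 = 5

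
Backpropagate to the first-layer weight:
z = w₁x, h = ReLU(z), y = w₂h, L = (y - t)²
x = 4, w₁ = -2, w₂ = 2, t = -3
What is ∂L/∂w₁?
∂L/∂w₁ = 0

Forward pass:
z = w₁x = -2×4 = -8
h = ReLU(-8) = 0
y = w₂h = 2×0 = 0

Backward pass:
∂L/∂y = 2(y - t) = 2(0 - -3) = 6
∂y/∂h = w₂ = 2
∂h/∂z = 0 (ReLU derivative)
∂z/∂w₁ = x = 4

∂L/∂w₁ = 6 × 2 × 0 × 4 = 0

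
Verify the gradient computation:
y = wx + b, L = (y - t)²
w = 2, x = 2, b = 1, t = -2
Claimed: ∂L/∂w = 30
Incorrect

y = (2)(2) + 1 = 5
∂L/∂y = 2(y - t) = 2(5 - -2) = 14
∂y/∂w = x = 2
∂L/∂w = 14 × 2 = 28

Claimed value: 30
Incorrect: The correct gradient is 28.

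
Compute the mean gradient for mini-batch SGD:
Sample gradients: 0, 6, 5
Average gradient = 3.667

Average = (1/3)(0 + 6 + 5) = 11/3 = 3.667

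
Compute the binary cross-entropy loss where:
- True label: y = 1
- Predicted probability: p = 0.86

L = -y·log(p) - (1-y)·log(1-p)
L = 0.1508

L = -1·log(0.86) - 0·log(0.14) = -log(0.86) = 0.1508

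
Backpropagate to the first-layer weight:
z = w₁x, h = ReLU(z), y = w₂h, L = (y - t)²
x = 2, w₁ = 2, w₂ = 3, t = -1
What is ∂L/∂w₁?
∂L/∂w₁ = 156

Forward pass:
z = w₁x = 2×2 = 4
h = ReLU(4) = 4
y = w₂h = 3×4 = 12

Backward pass:
∂L/∂y = 2(y - t) = 2(12 - -1) = 26
∂y/∂h = w₂ = 3
∂h/∂z = 1 (ReLU derivative)
∂z/∂w₁ = x = 2

∂L/∂w₁ = 26 × 3 × 1 × 2 = 156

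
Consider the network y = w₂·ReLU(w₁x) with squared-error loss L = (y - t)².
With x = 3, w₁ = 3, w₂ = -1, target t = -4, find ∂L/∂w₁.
∂L/∂w₁ = 30

Forward pass:
z = w₁x = 3×3 = 9
h = ReLU(9) = 9
y = w₂h = -1×9 = -9

Backward pass:
∂L/∂y = 2(y - t) = 2(-9 - -4) = -10
∂y/∂h = w₂ = -1
∂h/∂z = 1 (ReLU derivative)
∂z/∂w₁ = x = 3

∂L/∂w₁ = -10 × -1 × 1 × 3 = 30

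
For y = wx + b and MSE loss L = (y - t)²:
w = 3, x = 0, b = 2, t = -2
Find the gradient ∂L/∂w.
∂L/∂w = 0

y = wx + b = (3)(0) + 2 = 2
∂L/∂y = 2(y - t) = 2(2 - -2) = 8
∂y/∂w = x = 0
∂L/∂w = ∂L/∂y · ∂y/∂w = 8 × 0 = 0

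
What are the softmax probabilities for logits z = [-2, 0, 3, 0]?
p = [0.0061, 0.045, 0.9039, 0.045]

exp(z) = [0.1353, 1, 20.09, 1]
Sum = 22.22
p = [0.0061, 0.045, 0.9039, 0.045]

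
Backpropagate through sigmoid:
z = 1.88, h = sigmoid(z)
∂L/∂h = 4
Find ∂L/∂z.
∂L/∂z = 0.4594

σ(1.88) = 0.8676
σ'(1.88) = σ(1.88)(1 - σ(1.88)) = 0.8676 × 0.1324 = 0.1149
∂L/∂z = ∂L/∂h · σ'(z) = 4 × 0.1149 = 0.4594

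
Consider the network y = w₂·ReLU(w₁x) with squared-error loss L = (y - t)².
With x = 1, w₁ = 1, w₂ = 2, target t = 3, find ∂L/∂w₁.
∂L/∂w₁ = -4

Forward pass:
z = w₁x = 1×1 = 1
h = ReLU(1) = 1
y = w₂h = 2×1 = 2

Backward pass:
∂L/∂y = 2(y - t) = 2(2 - 3) = -2
∂y/∂h = w₂ = 2
∂h/∂z = 1 (ReLU derivative)
∂z/∂w₁ = x = 1

∂L/∂w₁ = -2 × 2 × 1 × 1 = -4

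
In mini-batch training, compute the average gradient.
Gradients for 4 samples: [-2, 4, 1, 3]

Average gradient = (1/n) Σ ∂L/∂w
Average gradient = 1.5

Average = (1/4)(-2 + 4 + 1 + 3) = 6/4 = 1.5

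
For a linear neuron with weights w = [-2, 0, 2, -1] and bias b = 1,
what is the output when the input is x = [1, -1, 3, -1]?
y = 6

y = (-2)(1) + (0)(-1) + (2)(3) + (-1)(-1) + 1 = 6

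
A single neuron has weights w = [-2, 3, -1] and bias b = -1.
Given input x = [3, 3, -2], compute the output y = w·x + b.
y = 4

y = (-2)(3) + (3)(3) + (-1)(-2) + -1 = 4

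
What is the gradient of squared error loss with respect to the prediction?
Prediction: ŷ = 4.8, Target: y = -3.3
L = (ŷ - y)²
∂L/∂ŷ = 16.2

∂L/∂ŷ = 2(ŷ - y) = 2(4.8 - -3.3) = 2(8.1) = 16.2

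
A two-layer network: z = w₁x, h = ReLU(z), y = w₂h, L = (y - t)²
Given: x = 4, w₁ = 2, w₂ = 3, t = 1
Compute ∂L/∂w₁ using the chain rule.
∂L/∂w₁ = 552

Forward pass:
z = w₁x = 2×4 = 8
h = ReLU(8) = 8
y = w₂h = 3×8 = 24

Backward pass:
∂L/∂y = 2(y - t) = 2(24 - 1) = 46
∂y/∂h = w₂ = 3
∂h/∂z = 1 (ReLU derivative)
∂z/∂w₁ = x = 4

∂L/∂w₁ = 46 × 3 × 1 × 4 = 552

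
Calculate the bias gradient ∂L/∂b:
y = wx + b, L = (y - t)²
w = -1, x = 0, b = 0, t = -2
∂L/∂b = 4

y = wx + b = (-1)(0) + 0 = 0
∂L/∂y = 2(y - t) = 2(0 - -2) = 4
∂y/∂b = 1
∂L/∂b = ∂L/∂y · ∂y/∂b = 4 × 1 = 4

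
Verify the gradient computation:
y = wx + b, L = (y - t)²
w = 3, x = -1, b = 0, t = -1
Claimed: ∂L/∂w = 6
Incorrect

y = (3)(-1) + 0 = -3
∂L/∂y = 2(y - t) = 2(-3 - -1) = -4
∂y/∂w = x = -1
∂L/∂w = -4 × -1 = 4

Claimed value: 6
Incorrect: The correct gradient is 4.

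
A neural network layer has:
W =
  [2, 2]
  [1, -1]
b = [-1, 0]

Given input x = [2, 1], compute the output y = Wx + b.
y = [5, 1]

Wx = [2×2 + 2×1, 1×2 + -1×1]
   = [6, 1]
y = Wx + b = [6 + -1, 1 + 0] = [5, 1]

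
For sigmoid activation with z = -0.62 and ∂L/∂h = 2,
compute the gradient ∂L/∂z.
∂L/∂z = 0.4549

σ(-0.62) = 0.3498
σ'(-0.62) = σ(-0.62)(1 - σ(-0.62)) = 0.3498 × 0.6502 = 0.2274
∂L/∂z = ∂L/∂h · σ'(z) = 2 × 0.2274 = 0.4549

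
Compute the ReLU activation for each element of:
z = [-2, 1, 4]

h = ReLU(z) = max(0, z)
h = [0, 1, 4]

ReLU applied element-wise: max(0,-2)=0, max(0,1)=1, max(0,4)=4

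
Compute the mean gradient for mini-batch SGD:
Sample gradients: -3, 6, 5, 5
Average gradient = 3.25

Average = (1/4)(-3 + 6 + 5 + 5) = 13/4 = 3.25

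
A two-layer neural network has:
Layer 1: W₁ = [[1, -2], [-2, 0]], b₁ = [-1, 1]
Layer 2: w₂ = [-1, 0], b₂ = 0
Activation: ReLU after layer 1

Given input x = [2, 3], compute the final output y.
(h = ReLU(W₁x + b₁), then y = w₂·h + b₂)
y = 0

Layer 1 pre-activation: z₁ = [-5, -3]
After ReLU: h = [0, 0]
Layer 2 output: y = -1×0 + 0×0 + 0 = 0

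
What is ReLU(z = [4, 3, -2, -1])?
h = [4, 3, 0, 0]

ReLU applied element-wise: max(0,4)=4, max(0,3)=3, max(0,-2)=0, max(0,-1)=0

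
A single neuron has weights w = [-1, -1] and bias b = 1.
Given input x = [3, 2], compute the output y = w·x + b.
y = -4

y = (-1)(3) + (-1)(2) + 1 = -4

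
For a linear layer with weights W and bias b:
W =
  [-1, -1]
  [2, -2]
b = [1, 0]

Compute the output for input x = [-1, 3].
y = [-1, -8]

Wx = [-1×-1 + -1×3, 2×-1 + -2×3]
   = [-2, -8]
y = Wx + b = [-2 + 1, -8 + 0] = [-1, -8]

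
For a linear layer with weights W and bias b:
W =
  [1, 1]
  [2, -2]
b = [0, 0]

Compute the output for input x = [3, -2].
y = [1, 10]

Wx = [1×3 + 1×-2, 2×3 + -2×-2]
   = [1, 10]
y = Wx + b = [1 + 0, 10 + 0] = [1, 10]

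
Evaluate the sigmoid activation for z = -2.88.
0.05315

sigmoid(-2.88) = 1/(1 + e^(2.88)) = 1/(1 + 17.81) = 0.05315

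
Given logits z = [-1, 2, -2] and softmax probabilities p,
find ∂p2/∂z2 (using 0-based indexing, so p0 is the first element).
∂p2/∂z2 = 0.01685

p = softmax(z) = [0.04661, 0.9362, 0.01715]
p2 = 0.01715

∂p2/∂z2 = p2(1 - p2) = 0.01715 × (1 - 0.01715) = 0.01685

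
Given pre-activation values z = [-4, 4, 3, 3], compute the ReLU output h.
h = [0, 4, 3, 3]

ReLU applied element-wise: max(0,-4)=0, max(0,4)=4, max(0,3)=3, max(0,3)=3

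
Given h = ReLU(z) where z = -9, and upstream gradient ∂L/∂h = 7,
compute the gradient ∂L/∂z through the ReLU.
∂L/∂z = 0

h = ReLU(-9) = 0
Since z < 0: ∂h/∂z = 0
∂L/∂z = ∂L/∂h · ∂h/∂z = 7 × 0 = 0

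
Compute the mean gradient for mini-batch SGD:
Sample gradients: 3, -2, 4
Average gradient = 1.667

Average = (1/3)(3 + -2 + 4) = 5/3 = 1.667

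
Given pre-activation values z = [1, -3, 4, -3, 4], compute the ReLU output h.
h = [1, 0, 4, 0, 4]

ReLU applied element-wise: max(0,1)=1, max(0,-3)=0, max(0,4)=4, max(0,-3)=0, max(0,4)=4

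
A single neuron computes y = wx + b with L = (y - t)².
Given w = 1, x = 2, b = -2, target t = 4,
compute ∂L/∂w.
∂L/∂w = -16

y = wx + b = (1)(2) + -2 = 0
∂L/∂y = 2(y - t) = 2(0 - 4) = -8
∂y/∂w = x = 2
∂L/∂w = ∂L/∂y · ∂y/∂w = -8 × 2 = -16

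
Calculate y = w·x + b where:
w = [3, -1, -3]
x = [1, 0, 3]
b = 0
y = -6

y = (3)(1) + (-1)(0) + (-3)(3) + 0 = -6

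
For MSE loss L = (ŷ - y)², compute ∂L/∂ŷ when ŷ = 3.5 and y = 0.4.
∂L/∂ŷ = 6.2

∂L/∂ŷ = 2(ŷ - y) = 2(3.5 - 0.4) = 2(3.1) = 6.2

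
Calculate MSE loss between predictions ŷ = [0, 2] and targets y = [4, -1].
MSE = 12.5

MSE = (1/2)((0-4)² + (2--1)²) = (1/2)(16 + 9) = 12.5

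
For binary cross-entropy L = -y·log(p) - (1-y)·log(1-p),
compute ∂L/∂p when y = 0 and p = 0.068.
∂L/∂p = 1.073

∂L/∂p = -y/p + (1-y)/(1-p) = 0 + 1/0.932 = 1.073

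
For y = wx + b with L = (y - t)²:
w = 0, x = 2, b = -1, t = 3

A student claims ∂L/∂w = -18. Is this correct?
Incorrect

y = (0)(2) + -1 = -1
∂L/∂y = 2(y - t) = 2(-1 - 3) = -8
∂y/∂w = x = 2
∂L/∂w = -8 × 2 = -16

Claimed value: -18
Incorrect: The correct gradient is -16.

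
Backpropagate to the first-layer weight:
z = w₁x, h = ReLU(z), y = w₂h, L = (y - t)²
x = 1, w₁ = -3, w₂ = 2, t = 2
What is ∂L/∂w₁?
∂L/∂w₁ = 0

Forward pass:
z = w₁x = -3×1 = -3
h = ReLU(-3) = 0
y = w₂h = 2×0 = 0

Backward pass:
∂L/∂y = 2(y - t) = 2(0 - 2) = -4
∂y/∂h = w₂ = 2
∂h/∂z = 0 (ReLU derivative)
∂z/∂w₁ = x = 1

∂L/∂w₁ = -4 × 2 × 0 × 1 = 0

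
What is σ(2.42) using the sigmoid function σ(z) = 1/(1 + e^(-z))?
0.9183

sigmoid(2.42) = 1/(1 + e^(-2.42)) = 1/(1 + 0.08892) = 0.9183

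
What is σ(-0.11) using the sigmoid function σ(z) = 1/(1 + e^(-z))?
0.4725

sigmoid(-0.11) = 1/(1 + e^(0.11)) = 1/(1 + 1.116) = 0.4725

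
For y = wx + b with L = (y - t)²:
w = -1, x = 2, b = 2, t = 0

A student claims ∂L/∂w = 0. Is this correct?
Correct

y = (-1)(2) + 2 = 0
∂L/∂y = 2(y - t) = 2(0 - 0) = 0
∂y/∂w = x = 2
∂L/∂w = 0 × 2 = 0

Claimed value: 0
Correct: The correct gradient is 0.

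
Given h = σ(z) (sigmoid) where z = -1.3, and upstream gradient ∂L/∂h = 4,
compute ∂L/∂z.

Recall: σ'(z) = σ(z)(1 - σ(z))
∂L/∂z = 0.6732

σ(-1.3) = 0.2142
σ'(-1.3) = σ(-1.3)(1 - σ(-1.3)) = 0.2142 × 0.7858 = 0.1683
∂L/∂z = ∂L/∂h · σ'(z) = 4 × 0.1683 = 0.6732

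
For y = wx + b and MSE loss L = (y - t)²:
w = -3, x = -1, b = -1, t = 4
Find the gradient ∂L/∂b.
∂L/∂b = -4

y = wx + b = (-3)(-1) + -1 = 2
∂L/∂y = 2(y - t) = 2(2 - 4) = -4
∂y/∂b = 1
∂L/∂b = ∂L/∂y · ∂y/∂b = -4 × 1 = -4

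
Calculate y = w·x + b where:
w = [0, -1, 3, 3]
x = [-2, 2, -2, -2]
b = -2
y = -16

y = (0)(-2) + (-1)(2) + (3)(-2) + (3)(-2) + -2 = -16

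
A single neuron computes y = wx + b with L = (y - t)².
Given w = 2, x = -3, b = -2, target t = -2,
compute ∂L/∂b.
∂L/∂b = -12

y = wx + b = (2)(-3) + -2 = -8
∂L/∂y = 2(y - t) = 2(-8 - -2) = -12
∂y/∂b = 1
∂L/∂b = ∂L/∂y · ∂y/∂b = -12 × 1 = -12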